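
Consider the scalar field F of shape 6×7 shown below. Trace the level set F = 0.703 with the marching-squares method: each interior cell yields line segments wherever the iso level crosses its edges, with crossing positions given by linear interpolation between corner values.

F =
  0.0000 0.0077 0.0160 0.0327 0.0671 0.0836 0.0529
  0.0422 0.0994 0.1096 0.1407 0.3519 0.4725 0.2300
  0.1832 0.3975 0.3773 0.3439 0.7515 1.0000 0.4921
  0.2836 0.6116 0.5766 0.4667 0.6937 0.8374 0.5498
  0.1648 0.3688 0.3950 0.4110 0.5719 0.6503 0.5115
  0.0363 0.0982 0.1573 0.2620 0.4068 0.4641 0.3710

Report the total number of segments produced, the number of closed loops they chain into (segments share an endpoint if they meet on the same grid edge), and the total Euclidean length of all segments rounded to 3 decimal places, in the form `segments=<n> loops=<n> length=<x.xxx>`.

cell (1,3): code 0100 → (1.879,4.000)–(2.000,3.881)
cell (1,4): code 1100 → (1.437,5.000)–(1.879,4.000)
cell (1,5): code 1000 → (2.000,5.585)–(1.437,5.000)
cell (2,3): code 0010 → (2.000,3.881)–(2.839,4.000)
cell (2,4): code 0111 → (2.839,4.000)–(3.000,4.065)
cell (2,5): code 1001 → (3.000,5.467)–(2.000,5.585)
cell (3,4): code 0010 → (3.000,4.065)–(3.718,5.000)
cell (3,5): code 0001 → (3.718,5.000)–(3.000,5.467)
total: 8 segments, chained into 1 closed loop(s), length Σ = 6.138978

segments=8 loops=1 length=6.139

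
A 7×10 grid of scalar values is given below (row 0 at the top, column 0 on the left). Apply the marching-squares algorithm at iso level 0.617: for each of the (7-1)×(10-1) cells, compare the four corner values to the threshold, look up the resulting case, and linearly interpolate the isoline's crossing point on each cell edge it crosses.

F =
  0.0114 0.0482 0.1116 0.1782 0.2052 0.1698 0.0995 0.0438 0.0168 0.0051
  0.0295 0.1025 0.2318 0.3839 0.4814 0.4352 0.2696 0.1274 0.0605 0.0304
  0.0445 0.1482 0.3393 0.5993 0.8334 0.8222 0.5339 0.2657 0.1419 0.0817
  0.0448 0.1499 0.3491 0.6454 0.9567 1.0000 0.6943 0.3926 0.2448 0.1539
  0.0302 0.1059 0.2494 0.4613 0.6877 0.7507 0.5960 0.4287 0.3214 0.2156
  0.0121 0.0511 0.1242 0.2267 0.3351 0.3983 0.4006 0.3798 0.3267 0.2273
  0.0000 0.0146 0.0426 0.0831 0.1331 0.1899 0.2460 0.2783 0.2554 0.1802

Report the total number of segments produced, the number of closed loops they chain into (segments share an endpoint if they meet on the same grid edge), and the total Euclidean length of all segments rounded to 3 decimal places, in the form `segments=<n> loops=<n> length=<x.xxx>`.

segments=14 loops=1 length=9.837

cell (1,3): code 0100 → (1.385,4.000)–(2.000,3.076)
cell (1,4): code 1100 → (1.470,5.000)–(1.385,4.000)
cell (1,5): code 1000 → (2.000,5.712)–(1.470,5.000)
cell (2,2): code 0100 → (2.384,3.000)–(3.000,2.904)
cell (2,3): code 1110 → (2.000,3.076)–(2.384,3.000)
cell (2,5): code 1101 → (2.518,6.000)–(2.000,5.712)
cell (2,6): code 1000 → (3.000,6.256)–(2.518,6.000)
cell (3,2): code 0010 → (3.000,2.904)–(3.154,3.000)
cell (3,3): code 0111 → (3.154,3.000)–(4.000,3.688)
cell (3,5): code 1011 → (4.000,5.864)–(3.786,6.000)
cell (3,6): code 0001 → (3.786,6.000)–(3.000,6.256)
cell (4,3): code 0010 → (4.000,3.688)–(4.201,4.000)
cell (4,4): code 0011 → (4.201,4.000)–(4.379,5.000)
cell (4,5): code 0001 → (4.379,5.000)–(4.000,5.864)
total: 14 segments, chained into 1 closed loop(s), length Σ = 9.837411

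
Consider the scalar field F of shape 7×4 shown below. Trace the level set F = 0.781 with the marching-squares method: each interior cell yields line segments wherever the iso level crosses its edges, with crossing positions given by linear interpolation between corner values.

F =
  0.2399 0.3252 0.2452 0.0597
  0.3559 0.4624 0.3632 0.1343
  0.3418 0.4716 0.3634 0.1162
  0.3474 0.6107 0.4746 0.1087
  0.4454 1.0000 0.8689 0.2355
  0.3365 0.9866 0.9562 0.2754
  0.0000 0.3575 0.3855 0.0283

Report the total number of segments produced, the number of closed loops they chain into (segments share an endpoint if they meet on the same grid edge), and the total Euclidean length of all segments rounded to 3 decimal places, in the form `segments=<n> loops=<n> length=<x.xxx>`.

cell (3,0): code 0100 → (3.437,1.000)–(4.000,0.605)
cell (3,1): code 1100 → (3.777,2.000)–(3.437,1.000)
cell (3,2): code 1000 → (4.000,2.139)–(3.777,2.000)
cell (4,0): code 0110 → (4.000,0.605)–(5.000,0.684)
cell (4,2): code 1001 → (5.000,2.257)–(4.000,2.139)
cell (5,0): code 0010 → (5.000,0.684)–(5.327,1.000)
cell (5,1): code 0011 → (5.327,1.000)–(5.307,2.000)
cell (5,2): code 0001 → (5.307,2.000)–(5.000,2.257)
total: 8 segments, chained into 1 closed loop(s), length Σ = 5.871655

segments=8 loops=1 length=5.872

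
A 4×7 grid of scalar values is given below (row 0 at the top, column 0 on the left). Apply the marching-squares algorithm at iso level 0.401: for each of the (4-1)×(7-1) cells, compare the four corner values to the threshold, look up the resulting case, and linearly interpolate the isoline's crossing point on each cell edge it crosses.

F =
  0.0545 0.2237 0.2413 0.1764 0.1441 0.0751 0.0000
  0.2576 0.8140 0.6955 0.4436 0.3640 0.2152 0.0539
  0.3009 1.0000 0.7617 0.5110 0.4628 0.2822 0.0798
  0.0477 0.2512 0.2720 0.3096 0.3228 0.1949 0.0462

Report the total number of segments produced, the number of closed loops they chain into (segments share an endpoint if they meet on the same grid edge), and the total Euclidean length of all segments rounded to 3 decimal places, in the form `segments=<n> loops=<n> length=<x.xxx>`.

segments=12 loops=1 length=10.766

cell (0,0): code 0100 → (0.300,1.000)–(1.000,0.258)
cell (0,1): code 1100 → (0.352,2.000)–(0.300,1.000)
cell (0,2): code 1100 → (0.841,3.000)–(0.352,2.000)
cell (0,3): code 1000 → (1.000,3.535)–(0.841,3.000)
cell (1,0): code 0110 → (1.000,0.258)–(2.000,0.143)
cell (1,3): code 1101 → (1.374,4.000)–(1.000,3.535)
cell (1,4): code 1000 → (2.000,4.342)–(1.374,4.000)
cell (2,0): code 0010 → (2.000,0.143)–(2.800,1.000)
cell (2,1): code 0011 → (2.800,1.000)–(2.737,2.000)
cell (2,2): code 0011 → (2.737,2.000)–(2.546,3.000)
cell (2,3): code 0011 → (2.546,3.000)–(2.441,4.000)
cell (2,4): code 0001 → (2.441,4.000)–(2.000,4.342)
total: 12 segments, chained into 1 closed loop(s), length Σ = 10.765518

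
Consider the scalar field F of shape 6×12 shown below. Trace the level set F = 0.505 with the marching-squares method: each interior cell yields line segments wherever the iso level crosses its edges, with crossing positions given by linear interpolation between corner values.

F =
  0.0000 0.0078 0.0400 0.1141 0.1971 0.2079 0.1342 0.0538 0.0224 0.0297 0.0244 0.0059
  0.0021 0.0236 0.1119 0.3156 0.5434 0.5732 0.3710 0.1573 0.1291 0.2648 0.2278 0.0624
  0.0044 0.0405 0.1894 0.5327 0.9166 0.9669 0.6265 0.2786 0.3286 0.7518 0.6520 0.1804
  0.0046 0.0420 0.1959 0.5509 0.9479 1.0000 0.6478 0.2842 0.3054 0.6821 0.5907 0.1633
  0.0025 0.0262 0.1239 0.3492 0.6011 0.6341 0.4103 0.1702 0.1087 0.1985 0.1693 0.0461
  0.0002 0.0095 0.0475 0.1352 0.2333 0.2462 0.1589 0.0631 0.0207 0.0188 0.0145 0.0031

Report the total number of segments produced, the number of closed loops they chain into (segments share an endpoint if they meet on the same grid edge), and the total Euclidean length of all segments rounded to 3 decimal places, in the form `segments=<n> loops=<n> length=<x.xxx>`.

segments=24 loops=2 length=17.224

cell (0,3): code 0100 → (0.889,4.000)–(1.000,3.831)
cell (0,4): code 1100 → (0.813,5.000)–(0.889,4.000)
cell (0,5): code 1000 → (1.000,5.337)–(0.813,5.000)
cell (1,2): code 0100 → (1.872,3.000)–(2.000,2.919)
cell (1,3): code 1110 → (1.000,3.831)–(1.872,3.000)
cell (1,5): code 1101 → (1.524,6.000)–(1.000,5.337)
cell (1,6): code 1000 → (2.000,6.349)–(1.524,6.000)
cell (1,8): code 0100 → (1.493,9.000)–(2.000,8.417)
cell (1,9): code 1100 → (1.653,10.000)–(1.493,9.000)
cell (1,10): code 1000 → (2.000,10.312)–(1.653,10.000)
cell (2,2): code 0110 → (2.000,2.919)–(3.000,2.871)
cell (2,6): code 1001 → (3.000,6.393)–(2.000,6.349)
cell (2,8): code 0110 → (2.000,8.417)–(3.000,8.530)
cell (2,10): code 1001 → (3.000,10.201)–(2.000,10.312)
cell (3,2): code 0010 → (3.000,2.871)–(3.228,3.000)
cell (3,3): code 0111 → (3.228,3.000)–(4.000,3.618)
cell (3,5): code 1011 → (4.000,5.577)–(3.601,6.000)
cell (3,6): code 0001 → (3.601,6.000)–(3.000,6.393)
cell (3,8): code 0010 → (3.000,8.530)–(3.366,9.000)
cell (3,9): code 0011 → (3.366,9.000)–(3.203,10.000)
cell (3,10): code 0001 → (3.203,10.000)–(3.000,10.201)
cell (4,3): code 0010 → (4.000,3.618)–(4.261,4.000)
cell (4,4): code 0011 → (4.261,4.000)–(4.333,5.000)
cell (4,5): code 0001 → (4.333,5.000)–(4.000,5.577)
total: 24 segments, chained into 2 closed loop(s), length Σ = 17.224001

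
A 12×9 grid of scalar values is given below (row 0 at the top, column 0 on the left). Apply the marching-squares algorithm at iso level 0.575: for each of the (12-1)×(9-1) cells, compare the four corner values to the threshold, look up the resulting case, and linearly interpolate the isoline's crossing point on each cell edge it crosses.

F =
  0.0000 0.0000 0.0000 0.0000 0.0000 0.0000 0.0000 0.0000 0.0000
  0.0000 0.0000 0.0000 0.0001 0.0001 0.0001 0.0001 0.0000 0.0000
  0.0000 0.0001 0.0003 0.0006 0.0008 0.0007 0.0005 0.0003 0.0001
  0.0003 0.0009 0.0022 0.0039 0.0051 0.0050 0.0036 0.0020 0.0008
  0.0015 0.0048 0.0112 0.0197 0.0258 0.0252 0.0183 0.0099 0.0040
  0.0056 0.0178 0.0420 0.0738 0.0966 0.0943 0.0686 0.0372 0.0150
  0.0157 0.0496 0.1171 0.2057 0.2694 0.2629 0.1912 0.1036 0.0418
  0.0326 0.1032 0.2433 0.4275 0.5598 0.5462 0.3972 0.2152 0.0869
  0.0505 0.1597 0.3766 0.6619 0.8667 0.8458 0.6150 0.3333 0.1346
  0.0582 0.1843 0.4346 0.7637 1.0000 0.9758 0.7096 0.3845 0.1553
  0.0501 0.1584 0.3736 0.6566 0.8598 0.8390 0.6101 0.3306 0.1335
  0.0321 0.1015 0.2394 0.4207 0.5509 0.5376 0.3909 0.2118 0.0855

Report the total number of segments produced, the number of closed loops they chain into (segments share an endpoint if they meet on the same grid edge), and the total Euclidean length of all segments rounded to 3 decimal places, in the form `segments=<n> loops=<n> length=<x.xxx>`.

segments=14 loops=1 length=12.292

cell (7,2): code 0100 → (7.629,3.000)–(8.000,2.695)
cell (7,3): code 1100 → (7.050,4.000)–(7.629,3.000)
cell (7,4): code 1100 → (7.096,5.000)–(7.050,4.000)
cell (7,5): code 1100 → (7.816,6.000)–(7.096,5.000)
cell (7,6): code 1000 → (8.000,6.142)–(7.816,6.000)
cell (8,2): code 0110 → (8.000,2.695)–(9.000,2.427)
cell (8,6): code 1001 → (9.000,6.414)–(8.000,6.142)
cell (9,2): code 0110 → (9.000,2.427)–(10.000,2.712)
cell (9,6): code 1001 → (10.000,6.126)–(9.000,6.414)
cell (10,2): code 0010 → (10.000,2.712)–(10.346,3.000)
cell (10,3): code 0011 → (10.346,3.000)–(10.922,4.000)
cell (10,4): code 0011 → (10.922,4.000)–(10.876,5.000)
cell (10,5): code 0011 → (10.876,5.000)–(10.160,6.000)
cell (10,6): code 0001 → (10.160,6.000)–(10.000,6.126)
total: 14 segments, chained into 1 closed loop(s), length Σ = 12.292457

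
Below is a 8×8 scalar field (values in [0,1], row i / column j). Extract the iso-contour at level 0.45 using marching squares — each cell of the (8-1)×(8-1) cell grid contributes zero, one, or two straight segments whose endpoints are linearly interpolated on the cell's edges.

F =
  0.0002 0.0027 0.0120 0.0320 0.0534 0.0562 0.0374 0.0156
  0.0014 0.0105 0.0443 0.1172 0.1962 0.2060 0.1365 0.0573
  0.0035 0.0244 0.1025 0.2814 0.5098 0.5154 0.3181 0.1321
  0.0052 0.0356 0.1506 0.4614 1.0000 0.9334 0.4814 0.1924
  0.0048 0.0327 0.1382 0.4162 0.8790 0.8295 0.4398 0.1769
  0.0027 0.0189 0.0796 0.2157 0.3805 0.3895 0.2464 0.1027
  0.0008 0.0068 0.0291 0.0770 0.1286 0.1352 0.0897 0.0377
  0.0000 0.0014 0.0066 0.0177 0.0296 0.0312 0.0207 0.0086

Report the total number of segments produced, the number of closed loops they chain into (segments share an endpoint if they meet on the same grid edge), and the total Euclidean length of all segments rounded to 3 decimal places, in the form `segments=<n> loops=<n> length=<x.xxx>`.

segments=14 loops=1 length=9.833

cell (1,3): code 0100 → (1.809,4.000)–(2.000,3.738)
cell (1,4): code 1100 → (1.789,5.000)–(1.809,4.000)
cell (1,5): code 1000 → (2.000,5.331)–(1.789,5.000)
cell (2,2): code 0100 → (2.937,3.000)–(3.000,2.963)
cell (2,3): code 1110 → (2.000,3.738)–(2.937,3.000)
cell (2,5): code 1101 → (2.808,6.000)–(2.000,5.331)
cell (2,6): code 1000 → (3.000,6.109)–(2.808,6.000)
cell (3,2): code 0010 → (3.000,2.963)–(3.252,3.000)
cell (3,3): code 0111 → (3.252,3.000)–(4.000,3.073)
cell (3,5): code 1011 → (4.000,5.974)–(3.755,6.000)
cell (3,6): code 0001 → (3.755,6.000)–(3.000,6.109)
cell (4,3): code 0010 → (4.000,3.073)–(4.861,4.000)
cell (4,4): code 0011 → (4.861,4.000)–(4.862,5.000)
cell (4,5): code 0001 → (4.862,5.000)–(4.000,5.974)
total: 14 segments, chained into 1 closed loop(s), length Σ = 9.833477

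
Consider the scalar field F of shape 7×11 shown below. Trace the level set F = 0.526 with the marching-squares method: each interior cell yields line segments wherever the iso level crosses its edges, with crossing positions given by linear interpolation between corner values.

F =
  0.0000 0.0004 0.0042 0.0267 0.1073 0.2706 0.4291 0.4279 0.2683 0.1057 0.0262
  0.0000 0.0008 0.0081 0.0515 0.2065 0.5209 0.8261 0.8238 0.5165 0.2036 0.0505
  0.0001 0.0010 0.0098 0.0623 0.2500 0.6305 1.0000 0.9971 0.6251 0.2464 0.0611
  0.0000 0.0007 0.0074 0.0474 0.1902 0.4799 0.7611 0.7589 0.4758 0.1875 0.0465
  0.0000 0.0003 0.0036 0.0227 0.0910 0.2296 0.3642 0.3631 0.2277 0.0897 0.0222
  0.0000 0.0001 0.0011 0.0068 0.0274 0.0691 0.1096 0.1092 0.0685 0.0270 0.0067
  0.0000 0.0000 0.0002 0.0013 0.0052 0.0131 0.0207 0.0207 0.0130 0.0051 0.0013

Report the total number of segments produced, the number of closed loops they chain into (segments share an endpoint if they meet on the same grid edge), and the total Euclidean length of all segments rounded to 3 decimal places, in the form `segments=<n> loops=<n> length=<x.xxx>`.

segments=14 loops=1 length=10.774

cell (0,5): code 0100 → (0.244,6.000)–(1.000,5.017)
cell (0,6): code 1100 → (0.248,7.000)–(0.244,6.000)
cell (0,7): code 1000 → (1.000,7.969)–(0.248,7.000)
cell (1,4): code 0100 → (1.047,5.000)–(2.000,4.725)
cell (1,5): code 1110 → (1.000,5.017)–(1.047,5.000)
cell (1,7): code 1101 → (1.087,8.000)–(1.000,7.969)
cell (1,8): code 1000 → (2.000,8.262)–(1.087,8.000)
cell (2,4): code 0010 → (2.000,4.725)–(2.694,5.000)
cell (2,5): code 0111 → (2.694,5.000)–(3.000,5.164)
cell (2,7): code 1011 → (3.000,7.823)–(2.664,8.000)
cell (2,8): code 0001 → (2.664,8.000)–(2.000,8.262)
cell (3,5): code 0010 → (3.000,5.164)–(3.592,6.000)
cell (3,6): code 0011 → (3.592,6.000)–(3.588,7.000)
cell (3,7): code 0001 → (3.588,7.000)–(3.000,7.823)
total: 14 segments, chained into 1 closed loop(s), length Σ = 10.774016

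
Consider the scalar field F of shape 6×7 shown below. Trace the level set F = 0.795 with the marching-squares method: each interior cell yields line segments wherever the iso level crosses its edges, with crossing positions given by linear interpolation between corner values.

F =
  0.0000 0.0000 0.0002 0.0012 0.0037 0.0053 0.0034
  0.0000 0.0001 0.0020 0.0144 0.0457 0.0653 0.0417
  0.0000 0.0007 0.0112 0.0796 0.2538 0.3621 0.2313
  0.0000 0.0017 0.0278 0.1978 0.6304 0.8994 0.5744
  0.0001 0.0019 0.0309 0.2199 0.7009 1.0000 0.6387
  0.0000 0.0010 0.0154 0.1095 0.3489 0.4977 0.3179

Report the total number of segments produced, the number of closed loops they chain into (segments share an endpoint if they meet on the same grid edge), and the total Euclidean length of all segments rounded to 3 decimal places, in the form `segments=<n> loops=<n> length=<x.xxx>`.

segments=6 loops=1 length=4.379

cell (2,4): code 0100 → (2.806,5.000)–(3.000,4.612)
cell (2,5): code 1000 → (3.000,5.321)–(2.806,5.000)
cell (3,4): code 0110 → (3.000,4.612)–(4.000,4.315)
cell (3,5): code 1001 → (4.000,5.567)–(3.000,5.321)
cell (4,4): code 0010 → (4.000,4.315)–(4.408,5.000)
cell (4,5): code 0001 → (4.408,5.000)–(4.000,5.567)
total: 6 segments, chained into 1 closed loop(s), length Σ = 4.379186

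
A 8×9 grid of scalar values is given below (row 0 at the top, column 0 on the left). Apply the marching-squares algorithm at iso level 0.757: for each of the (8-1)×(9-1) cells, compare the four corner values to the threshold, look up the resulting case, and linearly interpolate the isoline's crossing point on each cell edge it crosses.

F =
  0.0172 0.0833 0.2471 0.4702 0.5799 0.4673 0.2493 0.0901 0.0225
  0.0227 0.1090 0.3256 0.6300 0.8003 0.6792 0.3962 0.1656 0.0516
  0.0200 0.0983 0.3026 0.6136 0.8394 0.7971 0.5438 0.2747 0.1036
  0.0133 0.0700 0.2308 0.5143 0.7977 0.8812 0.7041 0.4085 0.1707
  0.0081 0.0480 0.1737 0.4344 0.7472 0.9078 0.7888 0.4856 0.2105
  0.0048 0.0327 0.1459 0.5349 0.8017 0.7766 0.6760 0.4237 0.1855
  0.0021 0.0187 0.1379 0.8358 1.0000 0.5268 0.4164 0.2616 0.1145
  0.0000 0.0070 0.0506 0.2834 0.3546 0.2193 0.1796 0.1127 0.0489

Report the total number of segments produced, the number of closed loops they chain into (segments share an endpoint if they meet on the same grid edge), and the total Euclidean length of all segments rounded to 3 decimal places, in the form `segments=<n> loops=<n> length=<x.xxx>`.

segments=22 loops=1 length=14.200

cell (0,3): code 0100 → (0.804,4.000)–(1.000,3.746)
cell (0,4): code 1000 → (1.000,4.358)–(0.804,4.000)
cell (1,3): code 0110 → (1.000,3.746)–(2.000,3.635)
cell (1,4): code 1101 → (1.660,5.000)–(1.000,4.358)
cell (1,5): code 1000 → (2.000,5.158)–(1.660,5.000)
cell (2,3): code 0110 → (2.000,3.635)–(3.000,3.856)
cell (2,5): code 1001 → (3.000,5.701)–(2.000,5.158)
cell (3,3): code 0010 → (3.000,3.856)–(3.806,4.000)
cell (3,4): code 0111 → (3.806,4.000)–(4.000,4.061)
cell (3,5): code 1101 → (3.625,6.000)–(3.000,5.701)
cell (3,6): code 1000 → (4.000,6.105)–(3.625,6.000)
cell (4,3): code 0100 → (4.180,4.000)–(5.000,3.832)
cell (4,4): code 1110 → (4.000,4.061)–(4.180,4.000)
cell (4,5): code 1011 → (5.000,5.195)–(4.282,6.000)
cell (4,6): code 0001 → (4.282,6.000)–(4.000,6.105)
cell (5,2): code 0100 → (5.738,3.000)–(6.000,2.887)
cell (5,3): code 1110 → (5.000,3.832)–(5.738,3.000)
cell (5,4): code 1011 → (6.000,4.514)–(5.078,5.000)
cell (5,5): code 0001 → (5.078,5.000)–(5.000,5.195)
cell (6,2): code 0010 → (6.000,2.887)–(6.143,3.000)
cell (6,3): code 0011 → (6.143,3.000)–(6.377,4.000)
cell (6,4): code 0001 → (6.377,4.000)–(6.000,4.514)
total: 22 segments, chained into 1 closed loop(s), length Σ = 14.200000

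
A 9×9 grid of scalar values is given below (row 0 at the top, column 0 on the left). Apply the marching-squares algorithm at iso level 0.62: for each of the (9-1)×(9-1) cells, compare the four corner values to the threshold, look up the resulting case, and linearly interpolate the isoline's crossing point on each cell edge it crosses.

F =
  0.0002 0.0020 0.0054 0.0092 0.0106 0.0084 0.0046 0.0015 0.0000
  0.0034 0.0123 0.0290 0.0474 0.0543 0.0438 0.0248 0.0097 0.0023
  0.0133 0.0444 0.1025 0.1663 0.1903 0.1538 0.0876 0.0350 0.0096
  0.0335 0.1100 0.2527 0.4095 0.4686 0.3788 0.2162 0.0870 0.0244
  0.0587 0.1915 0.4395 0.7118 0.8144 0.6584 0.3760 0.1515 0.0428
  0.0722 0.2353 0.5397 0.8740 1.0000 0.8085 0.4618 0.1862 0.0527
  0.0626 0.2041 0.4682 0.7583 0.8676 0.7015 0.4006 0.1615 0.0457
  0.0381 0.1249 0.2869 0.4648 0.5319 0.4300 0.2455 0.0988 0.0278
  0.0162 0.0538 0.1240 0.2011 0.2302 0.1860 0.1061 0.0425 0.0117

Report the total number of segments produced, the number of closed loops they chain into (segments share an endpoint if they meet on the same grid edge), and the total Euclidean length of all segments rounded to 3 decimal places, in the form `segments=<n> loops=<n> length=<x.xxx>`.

segments=12 loops=1 length=10.209

cell (3,2): code 0100 → (3.696,3.000)–(4.000,2.663)
cell (3,3): code 1100 → (3.438,4.000)–(3.696,3.000)
cell (3,4): code 1100 → (3.863,5.000)–(3.438,4.000)
cell (3,5): code 1000 → (4.000,5.136)–(3.863,5.000)
cell (4,2): code 0110 → (4.000,2.663)–(5.000,2.240)
cell (4,5): code 1001 → (5.000,5.544)–(4.000,5.136)
cell (5,2): code 0110 → (5.000,2.240)–(6.000,2.523)
cell (5,5): code 1001 → (6.000,5.271)–(5.000,5.544)
cell (6,2): code 0010 → (6.000,2.523)–(6.471,3.000)
cell (6,3): code 0011 → (6.471,3.000)–(6.738,4.000)
cell (6,4): code 0011 → (6.738,4.000)–(6.300,5.000)
cell (6,5): code 0001 → (6.300,5.000)–(6.000,5.271)
total: 12 segments, chained into 1 closed loop(s), length Σ = 10.208751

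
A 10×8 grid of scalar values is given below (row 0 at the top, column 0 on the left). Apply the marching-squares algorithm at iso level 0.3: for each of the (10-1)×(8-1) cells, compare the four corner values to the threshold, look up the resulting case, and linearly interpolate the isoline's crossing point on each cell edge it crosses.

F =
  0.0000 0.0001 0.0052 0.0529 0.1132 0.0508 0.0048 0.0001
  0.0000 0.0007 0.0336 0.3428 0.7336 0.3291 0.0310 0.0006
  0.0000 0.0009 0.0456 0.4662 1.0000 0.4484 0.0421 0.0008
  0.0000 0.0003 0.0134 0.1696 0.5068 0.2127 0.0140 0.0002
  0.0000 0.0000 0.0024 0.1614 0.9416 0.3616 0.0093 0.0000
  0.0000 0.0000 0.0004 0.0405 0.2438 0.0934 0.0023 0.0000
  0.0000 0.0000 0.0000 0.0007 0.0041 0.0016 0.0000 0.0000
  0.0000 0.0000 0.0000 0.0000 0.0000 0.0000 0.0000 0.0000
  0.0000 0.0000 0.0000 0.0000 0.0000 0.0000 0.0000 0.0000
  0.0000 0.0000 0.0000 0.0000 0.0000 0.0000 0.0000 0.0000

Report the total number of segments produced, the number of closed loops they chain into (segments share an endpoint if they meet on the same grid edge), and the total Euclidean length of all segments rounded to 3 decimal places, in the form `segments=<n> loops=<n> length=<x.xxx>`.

segments=16 loops=1 length=12.057

cell (0,2): code 0100 → (0.852,3.000)–(1.000,2.862)
cell (0,3): code 1100 → (0.301,4.000)–(0.852,3.000)
cell (0,4): code 1100 → (0.895,5.000)–(0.301,4.000)
cell (0,5): code 1000 → (1.000,5.098)–(0.895,5.000)
cell (1,2): code 0110 → (1.000,2.862)–(2.000,2.605)
cell (1,5): code 1001 → (2.000,5.365)–(1.000,5.098)
cell (2,2): code 0010 → (2.000,2.605)–(2.560,3.000)
cell (2,3): code 0111 → (2.560,3.000)–(3.000,3.387)
cell (2,4): code 1011 → (3.000,4.703)–(2.630,5.000)
cell (2,5): code 0001 → (2.630,5.000)–(2.000,5.365)
cell (3,3): code 0110 → (3.000,3.387)–(4.000,3.178)
cell (3,4): code 1101 → (3.586,5.000)–(3.000,4.703)
cell (3,5): code 1000 → (4.000,5.175)–(3.586,5.000)
cell (4,3): code 0010 → (4.000,3.178)–(4.919,4.000)
cell (4,4): code 0011 → (4.919,4.000)–(4.230,5.000)
cell (4,5): code 0001 → (4.230,5.000)–(4.000,5.175)
total: 16 segments, chained into 1 closed loop(s), length Σ = 12.056916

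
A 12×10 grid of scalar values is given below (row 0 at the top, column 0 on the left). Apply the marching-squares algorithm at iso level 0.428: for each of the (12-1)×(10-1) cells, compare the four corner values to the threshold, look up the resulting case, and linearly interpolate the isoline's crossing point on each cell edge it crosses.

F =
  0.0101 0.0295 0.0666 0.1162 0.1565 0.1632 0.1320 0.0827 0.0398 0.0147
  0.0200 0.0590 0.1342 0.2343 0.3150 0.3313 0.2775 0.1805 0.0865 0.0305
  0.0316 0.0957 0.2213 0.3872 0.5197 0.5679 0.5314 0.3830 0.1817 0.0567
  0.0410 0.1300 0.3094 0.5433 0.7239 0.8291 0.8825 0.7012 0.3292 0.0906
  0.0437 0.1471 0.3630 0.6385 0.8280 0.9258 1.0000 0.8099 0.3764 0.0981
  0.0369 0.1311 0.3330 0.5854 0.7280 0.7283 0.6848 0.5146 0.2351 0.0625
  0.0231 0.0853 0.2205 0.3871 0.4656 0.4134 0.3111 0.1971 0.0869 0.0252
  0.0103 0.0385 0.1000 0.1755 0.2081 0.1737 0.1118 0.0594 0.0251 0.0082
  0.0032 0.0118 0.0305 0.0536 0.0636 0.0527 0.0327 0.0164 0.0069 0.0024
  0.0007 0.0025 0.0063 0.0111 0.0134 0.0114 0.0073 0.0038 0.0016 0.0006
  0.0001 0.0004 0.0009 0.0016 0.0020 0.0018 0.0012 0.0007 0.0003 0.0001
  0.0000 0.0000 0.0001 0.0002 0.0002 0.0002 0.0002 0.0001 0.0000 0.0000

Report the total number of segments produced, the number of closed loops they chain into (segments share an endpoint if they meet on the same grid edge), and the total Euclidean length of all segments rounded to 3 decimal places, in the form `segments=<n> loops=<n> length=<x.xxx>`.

cell (1,3): code 0100 → (1.552,4.000)–(2.000,3.308)
cell (1,4): code 1100 → (1.409,5.000)–(1.552,4.000)
cell (1,5): code 1100 → (1.593,6.000)–(1.409,5.000)
cell (1,6): code 1000 → (2.000,6.697)–(1.593,6.000)
cell (2,2): code 0100 → (2.261,3.000)–(3.000,2.507)
cell (2,3): code 1110 → (2.000,3.308)–(2.261,3.000)
cell (2,6): code 1101 → (2.141,7.000)–(2.000,6.697)
cell (2,7): code 1000 → (3.000,7.734)–(2.141,7.000)
cell (3,2): code 0110 → (3.000,2.507)–(4.000,2.236)
cell (3,7): code 1001 → (4.000,7.881)–(3.000,7.734)
cell (4,2): code 0110 → (4.000,2.236)–(5.000,2.376)
cell (4,7): code 1001 → (5.000,7.310)–(4.000,7.881)
cell (5,2): code 0010 → (5.000,2.376)–(5.794,3.000)
cell (5,3): code 0111 → (5.794,3.000)–(6.000,3.521)
cell (5,4): code 1011 → (6.000,4.720)–(5.954,5.000)
cell (5,5): code 0011 → (5.954,5.000)–(5.687,6.000)
cell (5,6): code 0011 → (5.687,6.000)–(5.273,7.000)
cell (5,7): code 0001 → (5.273,7.000)–(5.000,7.310)
cell (6,3): code 0010 → (6.000,3.521)–(6.146,4.000)
cell (6,4): code 0001 → (6.146,4.000)–(6.000,4.720)
total: 20 segments, chained into 1 closed loop(s), length Σ = 16.242149

segments=20 loops=1 length=16.242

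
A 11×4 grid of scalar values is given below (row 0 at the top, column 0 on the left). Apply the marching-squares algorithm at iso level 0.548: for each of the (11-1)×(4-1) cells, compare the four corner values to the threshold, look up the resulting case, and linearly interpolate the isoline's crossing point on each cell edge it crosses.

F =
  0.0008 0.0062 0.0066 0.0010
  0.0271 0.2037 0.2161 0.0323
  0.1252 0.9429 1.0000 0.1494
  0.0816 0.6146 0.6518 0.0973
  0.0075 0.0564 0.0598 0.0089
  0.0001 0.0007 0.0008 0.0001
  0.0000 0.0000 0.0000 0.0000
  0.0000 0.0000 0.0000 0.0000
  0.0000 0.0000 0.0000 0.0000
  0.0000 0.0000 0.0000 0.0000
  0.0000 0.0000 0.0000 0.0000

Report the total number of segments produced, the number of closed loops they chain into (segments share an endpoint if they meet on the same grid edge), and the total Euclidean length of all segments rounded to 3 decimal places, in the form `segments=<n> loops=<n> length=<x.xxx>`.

segments=8 loops=1 length=6.056

cell (1,0): code 0100 → (1.466,1.000)–(2.000,0.517)
cell (1,1): code 1100 → (1.423,2.000)–(1.466,1.000)
cell (1,2): code 1000 → (2.000,2.531)–(1.423,2.000)
cell (2,0): code 0110 → (2.000,0.517)–(3.000,0.875)
cell (2,2): code 1001 → (3.000,2.187)–(2.000,2.531)
cell (3,0): code 0010 → (3.000,0.875)–(3.119,1.000)
cell (3,1): code 0011 → (3.119,1.000)–(3.175,2.000)
cell (3,2): code 0001 → (3.175,2.000)–(3.000,2.187)
total: 8 segments, chained into 1 closed loop(s), length Σ = 6.055724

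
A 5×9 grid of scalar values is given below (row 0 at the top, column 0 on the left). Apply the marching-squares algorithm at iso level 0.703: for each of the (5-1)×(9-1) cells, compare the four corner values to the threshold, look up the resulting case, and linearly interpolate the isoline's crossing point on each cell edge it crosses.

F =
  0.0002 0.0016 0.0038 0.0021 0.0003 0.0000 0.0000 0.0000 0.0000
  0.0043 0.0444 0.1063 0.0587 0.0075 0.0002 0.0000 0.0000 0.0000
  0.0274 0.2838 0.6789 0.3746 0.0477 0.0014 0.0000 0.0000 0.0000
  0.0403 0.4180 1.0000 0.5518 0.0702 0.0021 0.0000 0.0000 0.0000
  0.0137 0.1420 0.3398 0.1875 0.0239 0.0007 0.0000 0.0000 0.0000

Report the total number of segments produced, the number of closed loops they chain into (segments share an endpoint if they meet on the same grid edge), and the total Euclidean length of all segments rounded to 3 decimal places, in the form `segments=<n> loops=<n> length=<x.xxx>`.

segments=4 loops=1 length=3.675

cell (2,1): code 0100 → (2.075,2.000)–(3.000,1.490)
cell (2,2): code 1000 → (3.000,2.663)–(2.075,2.000)
cell (3,1): code 0010 → (3.000,1.490)–(3.450,2.000)
cell (3,2): code 0001 → (3.450,2.000)–(3.000,2.663)
total: 4 segments, chained into 1 closed loop(s), length Σ = 3.675414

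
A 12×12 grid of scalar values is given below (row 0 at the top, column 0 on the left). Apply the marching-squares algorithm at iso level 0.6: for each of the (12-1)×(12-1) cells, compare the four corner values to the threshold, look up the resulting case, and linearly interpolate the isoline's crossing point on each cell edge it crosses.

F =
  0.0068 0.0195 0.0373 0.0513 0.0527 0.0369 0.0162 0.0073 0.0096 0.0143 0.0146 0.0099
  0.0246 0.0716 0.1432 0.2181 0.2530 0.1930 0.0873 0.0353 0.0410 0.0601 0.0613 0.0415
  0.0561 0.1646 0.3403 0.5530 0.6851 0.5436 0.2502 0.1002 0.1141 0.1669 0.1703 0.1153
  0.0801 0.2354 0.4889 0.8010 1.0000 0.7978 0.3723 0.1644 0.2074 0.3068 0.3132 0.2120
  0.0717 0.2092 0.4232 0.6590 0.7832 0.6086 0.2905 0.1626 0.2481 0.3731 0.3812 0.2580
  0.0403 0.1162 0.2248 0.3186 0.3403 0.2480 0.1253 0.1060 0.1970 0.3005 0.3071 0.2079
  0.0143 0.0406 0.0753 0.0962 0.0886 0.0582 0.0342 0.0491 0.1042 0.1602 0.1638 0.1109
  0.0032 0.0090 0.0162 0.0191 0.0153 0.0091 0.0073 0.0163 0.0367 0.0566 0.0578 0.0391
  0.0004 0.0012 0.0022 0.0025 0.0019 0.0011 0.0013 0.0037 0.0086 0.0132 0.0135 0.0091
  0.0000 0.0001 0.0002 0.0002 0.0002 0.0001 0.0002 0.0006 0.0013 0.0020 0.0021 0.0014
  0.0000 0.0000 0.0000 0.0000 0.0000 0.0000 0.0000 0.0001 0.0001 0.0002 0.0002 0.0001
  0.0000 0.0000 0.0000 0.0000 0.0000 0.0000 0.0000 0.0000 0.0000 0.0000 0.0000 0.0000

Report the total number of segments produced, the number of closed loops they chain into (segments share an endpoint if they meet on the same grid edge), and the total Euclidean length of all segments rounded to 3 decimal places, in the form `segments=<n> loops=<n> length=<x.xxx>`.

segments=12 loops=1 length=8.716

cell (1,3): code 0100 → (1.803,4.000)–(2.000,3.356)
cell (1,4): code 1000 → (2.000,4.601)–(1.803,4.000)
cell (2,2): code 0100 → (2.190,3.000)–(3.000,2.356)
cell (2,3): code 1110 → (2.000,3.356)–(2.190,3.000)
cell (2,4): code 1101 → (2.222,5.000)–(2.000,4.601)
cell (2,5): code 1000 → (3.000,5.465)–(2.222,5.000)
cell (3,2): code 0110 → (3.000,2.356)–(4.000,2.750)
cell (3,5): code 1001 → (4.000,5.027)–(3.000,5.465)
cell (4,2): code 0010 → (4.000,2.750)–(4.173,3.000)
cell (4,3): code 0011 → (4.173,3.000)–(4.414,4.000)
cell (4,4): code 0011 → (4.414,4.000)–(4.024,5.000)
cell (4,5): code 0001 → (4.024,5.000)–(4.000,5.027)
total: 12 segments, chained into 1 closed loop(s), length Σ = 8.715976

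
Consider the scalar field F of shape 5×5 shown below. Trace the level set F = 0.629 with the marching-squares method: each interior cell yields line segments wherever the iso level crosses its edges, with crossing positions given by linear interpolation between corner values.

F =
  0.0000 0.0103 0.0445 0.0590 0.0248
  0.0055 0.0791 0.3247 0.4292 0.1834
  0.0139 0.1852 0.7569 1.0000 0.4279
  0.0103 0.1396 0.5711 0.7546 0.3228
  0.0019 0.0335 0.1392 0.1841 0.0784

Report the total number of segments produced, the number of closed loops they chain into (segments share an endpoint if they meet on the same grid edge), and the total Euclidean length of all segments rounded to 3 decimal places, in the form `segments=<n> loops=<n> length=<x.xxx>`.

segments=8 loops=1 length=5.663

cell (1,1): code 0100 → (1.704,2.000)–(2.000,1.776)
cell (1,2): code 1100 → (1.350,3.000)–(1.704,2.000)
cell (1,3): code 1000 → (2.000,3.648)–(1.350,3.000)
cell (2,1): code 0010 → (2.000,1.776)–(2.688,2.000)
cell (2,2): code 0111 → (2.688,2.000)–(3.000,2.316)
cell (2,3): code 1001 → (3.000,3.291)–(2.000,3.648)
cell (3,2): code 0010 → (3.000,2.316)–(3.220,3.000)
cell (3,3): code 0001 → (3.220,3.000)–(3.000,3.291)
total: 8 segments, chained into 1 closed loop(s), length Σ = 5.663057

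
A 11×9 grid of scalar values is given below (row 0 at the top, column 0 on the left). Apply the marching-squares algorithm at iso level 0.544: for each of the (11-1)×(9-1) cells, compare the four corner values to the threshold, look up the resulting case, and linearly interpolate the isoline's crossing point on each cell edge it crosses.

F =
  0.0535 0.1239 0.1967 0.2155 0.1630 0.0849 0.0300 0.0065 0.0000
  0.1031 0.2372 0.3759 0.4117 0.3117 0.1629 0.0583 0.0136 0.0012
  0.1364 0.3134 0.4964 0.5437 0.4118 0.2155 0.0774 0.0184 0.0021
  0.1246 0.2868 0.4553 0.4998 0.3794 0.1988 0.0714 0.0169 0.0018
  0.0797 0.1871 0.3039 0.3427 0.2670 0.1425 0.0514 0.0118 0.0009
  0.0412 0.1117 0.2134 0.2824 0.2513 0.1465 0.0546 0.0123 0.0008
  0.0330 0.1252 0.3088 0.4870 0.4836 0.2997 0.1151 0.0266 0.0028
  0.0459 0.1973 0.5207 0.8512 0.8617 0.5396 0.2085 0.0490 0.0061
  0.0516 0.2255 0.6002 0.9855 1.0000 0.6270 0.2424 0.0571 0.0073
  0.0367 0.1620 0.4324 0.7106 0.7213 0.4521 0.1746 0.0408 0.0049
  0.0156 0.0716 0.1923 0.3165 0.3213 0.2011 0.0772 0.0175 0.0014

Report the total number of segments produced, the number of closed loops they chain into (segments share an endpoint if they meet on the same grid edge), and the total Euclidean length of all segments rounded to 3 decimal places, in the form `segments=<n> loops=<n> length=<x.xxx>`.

segments=14 loops=1 length=10.420

cell (6,2): code 0100 → (6.157,3.000)–(7.000,2.070)
cell (6,3): code 1100 → (6.160,4.000)–(6.157,3.000)
cell (6,4): code 1000 → (7.000,4.986)–(6.160,4.000)
cell (7,1): code 0100 → (7.293,2.000)–(8.000,1.850)
cell (7,2): code 1110 → (7.000,2.070)–(7.293,2.000)
cell (7,4): code 1101 → (7.050,5.000)–(7.000,4.986)
cell (7,5): code 1000 → (8.000,5.216)–(7.050,5.000)
cell (8,1): code 0010 → (8.000,1.850)–(8.335,2.000)
cell (8,2): code 0111 → (8.335,2.000)–(9.000,2.401)
cell (8,4): code 1011 → (9.000,4.659)–(8.475,5.000)
cell (8,5): code 0001 → (8.475,5.000)–(8.000,5.216)
cell (9,2): code 0010 → (9.000,2.401)–(9.423,3.000)
cell (9,3): code 0011 → (9.423,3.000)–(9.443,4.000)
cell (9,4): code 0001 → (9.443,4.000)–(9.000,4.659)
total: 14 segments, chained into 1 closed loop(s), length Σ = 10.419733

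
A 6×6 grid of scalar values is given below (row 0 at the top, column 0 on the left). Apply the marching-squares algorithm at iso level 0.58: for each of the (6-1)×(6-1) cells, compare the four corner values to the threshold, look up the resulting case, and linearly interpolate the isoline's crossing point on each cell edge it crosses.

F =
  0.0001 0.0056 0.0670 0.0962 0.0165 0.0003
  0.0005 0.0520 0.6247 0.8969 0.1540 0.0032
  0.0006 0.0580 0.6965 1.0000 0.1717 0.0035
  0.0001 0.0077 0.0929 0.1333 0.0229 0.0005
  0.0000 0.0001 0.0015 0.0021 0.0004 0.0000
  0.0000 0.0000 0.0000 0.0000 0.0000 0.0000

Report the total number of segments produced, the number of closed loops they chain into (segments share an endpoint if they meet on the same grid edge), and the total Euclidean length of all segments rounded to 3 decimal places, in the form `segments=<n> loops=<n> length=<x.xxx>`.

cell (0,1): code 0100 → (0.920,2.000)–(1.000,1.922)
cell (0,2): code 1100 → (0.604,3.000)–(0.920,2.000)
cell (0,3): code 1000 → (1.000,3.427)–(0.604,3.000)
cell (1,1): code 0110 → (1.000,1.922)–(2.000,1.818)
cell (1,3): code 1001 → (2.000,3.507)–(1.000,3.427)
cell (2,1): code 0010 → (2.000,1.818)–(2.193,2.000)
cell (2,2): code 0011 → (2.193,2.000)–(2.485,3.000)
cell (2,3): code 0001 → (2.485,3.000)–(2.000,3.507)
total: 8 segments, chained into 1 closed loop(s), length Σ = 5.759705

segments=8 loops=1 length=5.760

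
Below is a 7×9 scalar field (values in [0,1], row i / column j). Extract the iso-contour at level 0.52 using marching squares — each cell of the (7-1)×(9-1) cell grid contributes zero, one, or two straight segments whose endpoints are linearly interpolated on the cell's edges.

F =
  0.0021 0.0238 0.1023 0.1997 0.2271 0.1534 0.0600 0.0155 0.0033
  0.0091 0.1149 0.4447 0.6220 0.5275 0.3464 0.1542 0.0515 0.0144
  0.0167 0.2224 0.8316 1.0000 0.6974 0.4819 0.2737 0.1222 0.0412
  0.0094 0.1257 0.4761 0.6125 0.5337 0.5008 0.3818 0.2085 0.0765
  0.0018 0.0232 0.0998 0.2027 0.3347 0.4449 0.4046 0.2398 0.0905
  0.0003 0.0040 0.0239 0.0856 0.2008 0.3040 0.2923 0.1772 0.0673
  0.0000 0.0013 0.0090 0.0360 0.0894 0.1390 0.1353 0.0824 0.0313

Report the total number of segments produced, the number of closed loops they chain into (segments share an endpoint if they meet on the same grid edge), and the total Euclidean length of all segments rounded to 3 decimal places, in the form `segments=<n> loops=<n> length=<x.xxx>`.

segments=12 loops=1 length=8.974

cell (0,2): code 0100 → (0.758,3.000)–(1.000,2.425)
cell (0,3): code 1100 → (0.975,4.000)–(0.758,3.000)
cell (0,4): code 1000 → (1.000,4.041)–(0.975,4.000)
cell (1,1): code 0100 → (1.195,2.000)–(2.000,1.489)
cell (1,2): code 1110 → (1.000,2.425)–(1.195,2.000)
cell (1,4): code 1001 → (2.000,4.823)–(1.000,4.041)
cell (2,1): code 0010 → (2.000,1.489)–(2.877,2.000)
cell (2,2): code 0111 → (2.877,2.000)–(3.000,2.322)
cell (2,4): code 1001 → (3.000,4.416)–(2.000,4.823)
cell (3,2): code 0010 → (3.000,2.322)–(3.226,3.000)
cell (3,3): code 0011 → (3.226,3.000)–(3.069,4.000)
cell (3,4): code 0001 → (3.069,4.000)–(3.000,4.416)
total: 12 segments, chained into 1 closed loop(s), length Σ = 8.974218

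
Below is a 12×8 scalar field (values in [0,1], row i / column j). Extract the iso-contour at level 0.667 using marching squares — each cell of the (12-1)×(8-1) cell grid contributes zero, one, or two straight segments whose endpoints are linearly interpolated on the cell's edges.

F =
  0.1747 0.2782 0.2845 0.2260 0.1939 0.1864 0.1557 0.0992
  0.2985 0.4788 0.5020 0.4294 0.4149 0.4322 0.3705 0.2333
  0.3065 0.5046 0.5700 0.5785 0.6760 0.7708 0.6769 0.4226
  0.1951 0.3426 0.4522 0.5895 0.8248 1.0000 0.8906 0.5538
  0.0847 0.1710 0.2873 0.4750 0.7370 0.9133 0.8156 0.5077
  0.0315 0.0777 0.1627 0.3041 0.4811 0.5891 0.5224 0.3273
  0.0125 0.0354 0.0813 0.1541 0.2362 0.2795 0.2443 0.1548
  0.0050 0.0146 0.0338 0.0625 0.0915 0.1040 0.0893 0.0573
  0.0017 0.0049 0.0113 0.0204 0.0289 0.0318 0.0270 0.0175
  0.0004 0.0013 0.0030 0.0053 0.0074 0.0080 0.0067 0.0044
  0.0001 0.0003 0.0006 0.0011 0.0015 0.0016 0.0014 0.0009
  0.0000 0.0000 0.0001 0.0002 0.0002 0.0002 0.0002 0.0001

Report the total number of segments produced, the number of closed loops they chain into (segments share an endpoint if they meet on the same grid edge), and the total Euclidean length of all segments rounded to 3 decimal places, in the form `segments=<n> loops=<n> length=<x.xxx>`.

segments=12 loops=1 length=9.877

cell (1,3): code 0100 → (1.966,4.000)–(2.000,3.908)
cell (1,4): code 1100 → (1.693,5.000)–(1.966,4.000)
cell (1,5): code 1100 → (1.968,6.000)–(1.693,5.000)
cell (1,6): code 1000 → (2.000,6.039)–(1.968,6.000)
cell (2,3): code 0110 → (2.000,3.908)–(3.000,3.329)
cell (2,6): code 1001 → (3.000,6.664)–(2.000,6.039)
cell (3,3): code 0110 → (3.000,3.329)–(4.000,3.733)
cell (3,6): code 1001 → (4.000,6.483)–(3.000,6.664)
cell (4,3): code 0010 → (4.000,3.733)–(4.274,4.000)
cell (4,4): code 0011 → (4.274,4.000)–(4.760,5.000)
cell (4,5): code 0011 → (4.760,5.000)–(4.507,6.000)
cell (4,6): code 0001 → (4.507,6.000)–(4.000,6.483)
total: 12 segments, chained into 1 closed loop(s), length Σ = 9.877067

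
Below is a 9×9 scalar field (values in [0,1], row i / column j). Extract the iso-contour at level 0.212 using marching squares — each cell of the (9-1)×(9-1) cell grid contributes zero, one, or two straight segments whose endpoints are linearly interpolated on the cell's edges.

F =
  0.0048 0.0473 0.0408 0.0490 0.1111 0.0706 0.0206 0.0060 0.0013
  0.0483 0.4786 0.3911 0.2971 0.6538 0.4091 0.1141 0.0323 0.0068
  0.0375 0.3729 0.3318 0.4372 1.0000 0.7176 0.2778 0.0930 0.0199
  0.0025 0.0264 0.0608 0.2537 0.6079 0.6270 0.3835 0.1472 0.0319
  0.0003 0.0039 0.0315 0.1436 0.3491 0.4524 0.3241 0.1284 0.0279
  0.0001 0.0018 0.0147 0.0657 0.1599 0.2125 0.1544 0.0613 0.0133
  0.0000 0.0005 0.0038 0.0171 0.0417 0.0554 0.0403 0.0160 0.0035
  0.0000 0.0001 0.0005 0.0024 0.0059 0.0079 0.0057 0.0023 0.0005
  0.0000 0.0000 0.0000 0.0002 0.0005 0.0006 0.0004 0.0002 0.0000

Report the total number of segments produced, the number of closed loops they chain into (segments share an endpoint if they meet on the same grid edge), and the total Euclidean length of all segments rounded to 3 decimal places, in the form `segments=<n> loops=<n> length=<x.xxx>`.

segments=22 loops=1 length=17.947

cell (0,0): code 0100 → (0.382,1.000)–(1.000,0.380)
cell (0,1): code 1100 → (0.489,2.000)–(0.382,1.000)
cell (0,2): code 1100 → (0.657,3.000)–(0.489,2.000)
cell (0,3): code 1100 → (0.186,4.000)–(0.657,3.000)
cell (0,4): code 1100 → (0.418,5.000)–(0.186,4.000)
cell (0,5): code 1000 → (1.000,5.668)–(0.418,5.000)
cell (1,0): code 0110 → (1.000,0.380)–(2.000,0.520)
cell (1,5): code 1101 → (1.598,6.000)–(1.000,5.668)
cell (1,6): code 1000 → (2.000,6.356)–(1.598,6.000)
cell (2,0): code 0010 → (2.000,0.520)–(2.464,1.000)
cell (2,1): code 0011 → (2.464,1.000)–(2.442,2.000)
cell (2,2): code 0111 → (2.442,2.000)–(3.000,2.784)
cell (2,6): code 1001 → (3.000,6.726)–(2.000,6.356)
cell (3,2): code 0010 → (3.000,2.784)–(3.379,3.000)
cell (3,3): code 0111 → (3.379,3.000)–(4.000,3.333)
cell (3,6): code 1001 → (4.000,6.573)–(3.000,6.726)
cell (4,3): code 0010 → (4.000,3.333)–(4.725,4.000)
cell (4,4): code 0111 → (4.725,4.000)–(5.000,4.990)
cell (4,5): code 1011 → (5.000,5.009)–(4.661,6.000)
cell (4,6): code 0001 → (4.661,6.000)–(4.000,6.573)
cell (5,4): code 0010 → (5.000,4.990)–(5.003,5.000)
cell (5,5): code 0001 → (5.003,5.000)–(5.000,5.009)
total: 22 segments, chained into 1 closed loop(s), length Σ = 17.946948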